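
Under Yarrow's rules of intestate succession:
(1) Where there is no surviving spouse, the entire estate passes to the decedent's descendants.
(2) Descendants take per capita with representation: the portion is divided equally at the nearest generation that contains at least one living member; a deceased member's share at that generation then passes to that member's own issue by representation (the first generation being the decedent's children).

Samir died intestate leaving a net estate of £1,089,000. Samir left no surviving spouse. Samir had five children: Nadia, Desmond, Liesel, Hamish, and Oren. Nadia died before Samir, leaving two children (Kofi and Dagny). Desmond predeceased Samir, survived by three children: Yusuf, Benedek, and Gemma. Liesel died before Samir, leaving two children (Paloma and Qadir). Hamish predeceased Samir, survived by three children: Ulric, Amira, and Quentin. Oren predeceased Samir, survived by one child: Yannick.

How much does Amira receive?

Amira receives £99,000.

The entire £1,089,000 passes to the descendants.
No child survives, so the initial division is made at the grandchildren's generation.
That amount (£1,089,000) is divided into 11 shares of £99,000: Kofi, Dagny, Yusuf, Benedek, Gemma, Paloma, Qadir, Ulric, Amira, Quentin, and Yannick each take £99,000.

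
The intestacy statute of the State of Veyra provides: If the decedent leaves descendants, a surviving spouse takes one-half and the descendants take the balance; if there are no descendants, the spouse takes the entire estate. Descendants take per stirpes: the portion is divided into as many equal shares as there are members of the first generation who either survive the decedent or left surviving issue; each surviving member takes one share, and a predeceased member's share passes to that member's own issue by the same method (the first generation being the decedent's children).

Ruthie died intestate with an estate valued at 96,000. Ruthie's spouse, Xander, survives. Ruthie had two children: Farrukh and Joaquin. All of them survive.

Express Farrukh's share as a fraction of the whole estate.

Xander takes one-half of 96,000 = 48,000. The remaining 48,000 passes to the descendants.
The descendants' portion (48,000) is divided into 2 shares of 24,000: Farrukh and Joaquin each take 24,000.

Farrukh receives 1/4 of the estate.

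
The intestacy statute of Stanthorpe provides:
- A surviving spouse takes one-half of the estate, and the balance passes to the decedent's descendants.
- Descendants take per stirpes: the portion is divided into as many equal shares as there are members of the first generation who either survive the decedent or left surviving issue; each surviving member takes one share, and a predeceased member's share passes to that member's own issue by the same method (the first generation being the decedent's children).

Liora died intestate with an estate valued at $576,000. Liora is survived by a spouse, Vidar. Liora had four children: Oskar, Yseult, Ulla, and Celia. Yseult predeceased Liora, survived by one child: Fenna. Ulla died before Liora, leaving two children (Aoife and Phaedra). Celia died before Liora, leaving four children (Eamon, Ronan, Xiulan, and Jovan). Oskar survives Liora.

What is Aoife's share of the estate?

Vidar takes one-half of $576,000 = $288,000. The remaining $288,000 passes to the descendants.
The descendants' portion ($288,000) is divided into 4 shares of $72,000: Oskar takes $72,000; Yseult's $72,000 share passes to Yseult's issue; Ulla's $72,000 share passes to Ulla's issue; Celia's $72,000 share passes to Celia's issue.
Yseult's share ($72,000) passes entirely to Fenna.
Ulla's share ($72,000) is divided into 2 shares of $36,000: Aoife and Phaedra each take $36,000.
Celia's share ($72,000) is divided into 4 shares of $18,000: Eamon, Ronan, Xiulan, and Jovan each take $18,000.

Aoife receives $36,000.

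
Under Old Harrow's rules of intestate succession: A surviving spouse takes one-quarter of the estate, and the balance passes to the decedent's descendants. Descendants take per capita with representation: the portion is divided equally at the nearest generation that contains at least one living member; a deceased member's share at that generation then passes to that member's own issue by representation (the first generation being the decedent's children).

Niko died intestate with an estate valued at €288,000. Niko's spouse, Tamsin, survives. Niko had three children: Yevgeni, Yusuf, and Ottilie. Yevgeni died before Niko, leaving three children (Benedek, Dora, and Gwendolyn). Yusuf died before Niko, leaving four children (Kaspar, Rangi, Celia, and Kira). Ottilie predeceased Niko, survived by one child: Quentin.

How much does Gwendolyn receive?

Tamsin takes one-quarter of €288,000 = €72,000. The remaining €216,000 passes to the descendants.
No child survives, so the initial division is made at the grandchildren's generation.
The descendants' portion (€216,000) is divided into 8 shares of €27,000: Benedek, Dora, Gwendolyn, Kaspar, Rangi, Celia, Kira, and Quentin each take €27,000.

Gwendolyn receives €27,000.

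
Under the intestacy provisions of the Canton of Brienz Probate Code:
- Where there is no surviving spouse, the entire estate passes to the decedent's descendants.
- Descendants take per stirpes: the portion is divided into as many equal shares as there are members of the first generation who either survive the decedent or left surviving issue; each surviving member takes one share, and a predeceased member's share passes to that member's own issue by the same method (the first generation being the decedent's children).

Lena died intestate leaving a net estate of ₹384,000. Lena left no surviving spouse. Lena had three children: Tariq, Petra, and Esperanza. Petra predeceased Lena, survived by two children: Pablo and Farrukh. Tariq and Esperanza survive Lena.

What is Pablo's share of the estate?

The entire ₹384,000 passes to the descendants.
That amount (₹384,000) is divided into 3 shares of ₹128,000: Tariq and Esperanza each take ₹128,000; Petra's ₹128,000 share passes to Petra's issue.
Petra's share (₹128,000) is divided into 2 shares of ₹64,000: Pablo and Farrukh each take ₹64,000.

Pablo receives ₹64,000.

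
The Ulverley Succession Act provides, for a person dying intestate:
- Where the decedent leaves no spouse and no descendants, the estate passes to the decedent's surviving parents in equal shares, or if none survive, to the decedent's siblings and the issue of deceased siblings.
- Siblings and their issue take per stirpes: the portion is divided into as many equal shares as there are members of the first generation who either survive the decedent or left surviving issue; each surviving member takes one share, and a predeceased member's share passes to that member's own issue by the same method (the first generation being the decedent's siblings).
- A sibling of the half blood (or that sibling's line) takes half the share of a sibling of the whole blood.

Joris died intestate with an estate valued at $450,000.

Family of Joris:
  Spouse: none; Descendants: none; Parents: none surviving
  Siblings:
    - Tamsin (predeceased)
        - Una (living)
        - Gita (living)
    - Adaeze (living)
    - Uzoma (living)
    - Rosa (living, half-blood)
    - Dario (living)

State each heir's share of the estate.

Una: $50,000; Gita: $50,000; Adaeze: $100,000; Uzoma: $100,000; Rosa: $50,000; Dario: $100,000

The entire $450,000 passes to the siblings and their issue.
Counting each half-blood sibling's line as half a unit, there are 9/2 units in $450,000, so one unit is $100,000. Whole-blood lines (Tamsin, Adaeze, Uzoma, and Dario) take $100,000 each; half-blood lines (Rosa) take $50,000 each.
Tamsin's share ($100,000) is divided into 2 shares of $50,000: Una and Gita each take $50,000.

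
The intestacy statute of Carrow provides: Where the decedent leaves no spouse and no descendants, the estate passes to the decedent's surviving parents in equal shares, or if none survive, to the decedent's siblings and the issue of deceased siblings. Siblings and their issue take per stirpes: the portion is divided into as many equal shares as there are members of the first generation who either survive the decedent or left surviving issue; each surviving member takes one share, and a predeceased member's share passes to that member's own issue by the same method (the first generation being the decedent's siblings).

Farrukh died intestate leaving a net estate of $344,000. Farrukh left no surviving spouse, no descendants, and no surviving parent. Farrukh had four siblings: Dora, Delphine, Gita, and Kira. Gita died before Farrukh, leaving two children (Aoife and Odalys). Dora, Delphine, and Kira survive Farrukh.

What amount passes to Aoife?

Aoife receives $43,000.

The entire $344,000 passes to the siblings and their issue.
That amount ($344,000) is divided into 4 shares of $86,000: Dora, Delphine, and Kira each take $86,000; Gita's $86,000 share passes to Gita's issue.
Gita's share ($86,000) is divided into 2 shares of $43,000: Aoife and Odalys each take $43,000.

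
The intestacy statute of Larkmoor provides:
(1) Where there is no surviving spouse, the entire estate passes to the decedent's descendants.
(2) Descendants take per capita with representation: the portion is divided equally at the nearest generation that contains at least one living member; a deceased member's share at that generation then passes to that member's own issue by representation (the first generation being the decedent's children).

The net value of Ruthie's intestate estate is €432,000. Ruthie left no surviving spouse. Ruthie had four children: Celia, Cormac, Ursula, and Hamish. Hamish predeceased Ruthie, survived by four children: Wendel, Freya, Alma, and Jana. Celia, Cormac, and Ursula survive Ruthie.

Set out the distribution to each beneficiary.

The entire €432,000 passes to the descendants.
That amount (€432,000) is divided into 4 shares of €108,000: Celia, Cormac, and Ursula each take €108,000; Hamish's €108,000 share passes to Hamish's issue.
Hamish's share (€108,000) is divided into 4 shares of €27,000: Wendel, Freya, Alma, and Jana each take €27,000.

Celia: €108,000; Cormac: €108,000; Ursula: €108,000; Wendel: €27,000; Freya: €27,000; Alma: €27,000; Jana: €27,000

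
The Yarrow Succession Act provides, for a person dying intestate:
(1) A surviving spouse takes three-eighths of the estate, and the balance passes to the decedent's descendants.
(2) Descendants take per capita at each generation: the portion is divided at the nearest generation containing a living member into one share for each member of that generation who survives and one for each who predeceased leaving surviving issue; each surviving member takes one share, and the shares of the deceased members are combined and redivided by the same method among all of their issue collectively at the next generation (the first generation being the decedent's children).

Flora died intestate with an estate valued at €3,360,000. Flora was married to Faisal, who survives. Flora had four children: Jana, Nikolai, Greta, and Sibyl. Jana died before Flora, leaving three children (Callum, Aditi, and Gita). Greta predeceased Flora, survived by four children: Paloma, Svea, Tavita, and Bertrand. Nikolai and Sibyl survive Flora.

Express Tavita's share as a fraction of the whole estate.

Faisal takes three-eighths of €3,360,000 = €1,260,000. The remaining €2,100,000 passes to the descendants.
The descendants' portion (€2,100,000) is divided at the children's generation into 4 shares of €525,000. Nikolai and Sibyl each take €525,000. The 2 shares of the deceased (Jana and Greta) are combined into a pool of €1,050,000.
That pool (€1,050,000) is divided at the grandchildren's generation equally among Callum, Aditi, Gita, Paloma, Svea, Tavita, and Bertrand: €150,000 each.

Tavita receives 5/112 of the estate.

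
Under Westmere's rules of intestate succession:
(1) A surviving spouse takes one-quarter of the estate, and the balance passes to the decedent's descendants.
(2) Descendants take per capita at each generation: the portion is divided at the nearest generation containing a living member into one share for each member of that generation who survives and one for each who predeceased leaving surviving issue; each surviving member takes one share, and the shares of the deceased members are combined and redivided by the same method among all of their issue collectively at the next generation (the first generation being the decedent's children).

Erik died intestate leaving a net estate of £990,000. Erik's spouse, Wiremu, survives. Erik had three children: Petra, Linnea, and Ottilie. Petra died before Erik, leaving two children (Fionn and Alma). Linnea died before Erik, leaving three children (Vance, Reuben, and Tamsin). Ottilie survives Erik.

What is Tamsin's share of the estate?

Wiremu takes one-quarter of £990,000 = £247,500. The remaining £742,500 passes to the descendants.
The descendants' portion (£742,500) is divided at the children's generation into 3 shares of £247,500. Ottilie takes £247,500. The 2 shares of the deceased (Petra and Linnea) are combined into a pool of £495,000.
That pool (£495,000) is divided at the grandchildren's generation equally among Fionn, Alma, Vance, Reuben, and Tamsin: £99,000 each.

Tamsin receives £99,000.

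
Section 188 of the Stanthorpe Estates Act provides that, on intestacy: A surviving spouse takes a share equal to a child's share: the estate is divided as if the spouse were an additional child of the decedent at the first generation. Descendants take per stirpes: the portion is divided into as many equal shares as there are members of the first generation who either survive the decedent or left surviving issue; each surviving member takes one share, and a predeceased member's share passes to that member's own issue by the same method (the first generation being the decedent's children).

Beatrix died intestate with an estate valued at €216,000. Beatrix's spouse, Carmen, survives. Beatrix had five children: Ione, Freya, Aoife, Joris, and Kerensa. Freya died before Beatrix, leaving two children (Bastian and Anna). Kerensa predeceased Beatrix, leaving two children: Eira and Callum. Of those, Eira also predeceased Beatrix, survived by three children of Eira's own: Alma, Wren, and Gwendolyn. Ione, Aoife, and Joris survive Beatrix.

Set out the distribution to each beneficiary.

Carmen: €36,000; Ione: €36,000; Bastian: €18,000; Anna: €18,000; Aoife: €36,000; Joris: €36,000; Alma: €6,000; Wren: €6,000; Gwendolyn: €6,000; Callum: €18,000

The spouse counts as an additional share at the children's level, so there are 6 primary shares of €36,000. Carmen takes one such share (€36,000).
The children's combined portion (€180,000) is divided into 5 shares of €36,000: Ione, Aoife, and Joris each take €36,000; Freya's €36,000 share passes to Freya's issue; Kerensa's €36,000 share passes to Kerensa's issue.
Freya's share (€36,000) is divided into 2 shares of €18,000: Bastian and Anna each take €18,000.
Kerensa's share (€36,000) is divided into 2 shares of €18,000: Callum takes €18,000; Eira's €18,000 share passes to Eira's issue.
Eira's share (€18,000) is divided into 3 shares of €6,000: Alma, Wren, and Gwendolyn each take €6,000.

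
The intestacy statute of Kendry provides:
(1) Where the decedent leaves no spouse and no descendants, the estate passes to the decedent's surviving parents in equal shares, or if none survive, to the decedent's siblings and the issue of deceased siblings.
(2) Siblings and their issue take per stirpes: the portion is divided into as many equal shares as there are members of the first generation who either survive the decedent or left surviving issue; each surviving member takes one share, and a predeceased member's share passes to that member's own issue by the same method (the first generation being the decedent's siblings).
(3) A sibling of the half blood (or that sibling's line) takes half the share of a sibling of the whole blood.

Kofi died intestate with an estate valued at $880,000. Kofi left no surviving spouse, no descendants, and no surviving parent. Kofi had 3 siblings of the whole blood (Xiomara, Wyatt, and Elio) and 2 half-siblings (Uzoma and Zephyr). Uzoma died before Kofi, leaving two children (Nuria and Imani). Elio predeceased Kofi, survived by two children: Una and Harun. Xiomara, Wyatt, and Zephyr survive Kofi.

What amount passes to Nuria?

Nuria receives $55,000.

The entire $880,000 passes to the siblings and their issue.
Counting each half-blood sibling's line as half a unit, there are 4 units in $880,000, so one unit is $220,000. Whole-blood lines (Xiomara, Wyatt, and Elio) take $220,000 each; half-blood lines (Uzoma and Zephyr) take $110,000 each.
Uzoma's share ($110,000) is divided into 2 shares of $55,000: Nuria and Imani each take $55,000.
Elio's share ($220,000) is divided into 2 shares of $110,000: Una and Harun each take $110,000.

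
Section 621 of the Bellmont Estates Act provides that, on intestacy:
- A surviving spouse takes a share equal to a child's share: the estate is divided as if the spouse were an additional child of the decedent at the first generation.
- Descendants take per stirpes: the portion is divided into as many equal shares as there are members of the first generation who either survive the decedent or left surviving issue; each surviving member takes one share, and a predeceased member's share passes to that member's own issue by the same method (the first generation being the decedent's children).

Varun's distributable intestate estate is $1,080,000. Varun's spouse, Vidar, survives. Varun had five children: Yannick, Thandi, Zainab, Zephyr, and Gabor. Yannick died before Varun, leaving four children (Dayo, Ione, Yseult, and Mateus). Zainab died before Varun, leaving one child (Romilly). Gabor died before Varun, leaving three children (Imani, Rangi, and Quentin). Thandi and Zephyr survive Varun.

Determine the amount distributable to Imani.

The spouse counts as an additional share at the children's level, so there are 6 primary shares of $180,000. Vidar takes one such share ($180,000).
The children's combined portion ($900,000) is divided into 5 shares of $180,000: Thandi and Zephyr each take $180,000; Yannick's $180,000 share passes to Yannick's issue; Zainab's $180,000 share passes to Zainab's issue; Gabor's $180,000 share passes to Gabor's issue.
Yannick's share ($180,000) is divided into 4 shares of $45,000: Dayo, Ione, Yseult, and Mateus each take $45,000.
Zainab's share ($180,000) passes entirely to Romilly.
Gabor's share ($180,000) is divided into 3 shares of $60,000: Imani, Rangi, and Quentin each take $60,000.

Imani receives $60,000.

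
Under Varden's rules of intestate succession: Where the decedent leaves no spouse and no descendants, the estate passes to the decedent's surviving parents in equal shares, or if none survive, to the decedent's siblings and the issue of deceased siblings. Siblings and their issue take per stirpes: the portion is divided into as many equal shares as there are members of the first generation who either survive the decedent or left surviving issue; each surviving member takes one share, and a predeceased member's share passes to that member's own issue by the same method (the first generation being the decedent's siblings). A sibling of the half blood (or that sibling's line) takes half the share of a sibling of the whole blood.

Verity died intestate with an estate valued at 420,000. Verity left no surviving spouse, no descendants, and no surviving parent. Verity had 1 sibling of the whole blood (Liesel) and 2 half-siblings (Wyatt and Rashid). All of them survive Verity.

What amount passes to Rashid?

The entire 420,000 passes to the siblings and their issue.
Counting each half-blood sibling's line as half a unit, there are 2 units in 420,000, so one unit is 210,000. Whole-blood lines (Liesel) take 210,000 each; half-blood lines (Wyatt and Rashid) take 105,000 each.

Rashid receives 105,000.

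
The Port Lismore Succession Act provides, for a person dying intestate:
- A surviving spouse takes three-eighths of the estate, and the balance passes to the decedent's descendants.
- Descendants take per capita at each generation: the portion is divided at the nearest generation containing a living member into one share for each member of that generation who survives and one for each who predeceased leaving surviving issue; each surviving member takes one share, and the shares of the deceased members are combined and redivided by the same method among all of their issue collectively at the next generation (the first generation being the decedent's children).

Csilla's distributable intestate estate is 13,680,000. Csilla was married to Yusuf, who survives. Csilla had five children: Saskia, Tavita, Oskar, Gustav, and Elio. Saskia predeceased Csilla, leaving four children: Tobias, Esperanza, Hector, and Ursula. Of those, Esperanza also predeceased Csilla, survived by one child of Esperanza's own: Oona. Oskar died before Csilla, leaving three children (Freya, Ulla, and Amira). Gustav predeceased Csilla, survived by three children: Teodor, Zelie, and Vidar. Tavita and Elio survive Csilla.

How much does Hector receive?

Yusuf takes three-eighths of 13,680,000 = 5,130,000. The remaining 8,550,000 passes to the descendants.
The descendants' portion (8,550,000) is divided at the children's generation into 5 shares of 1,710,000. Tavita and Elio each take 1,710,000. The 3 shares of the deceased (Saskia, Oskar, and Gustav) are combined into a pool of 5,130,000.
That pool (5,130,000) is divided at the grandchildren's generation into 10 shares of 513,000. Tobias, Hector, Ursula, Freya, Ulla, Amira, Teodor, Zelie, and Vidar each take 513,000. The remaining share for the deceased Esperanza (513,000) is carried to the next generation.
That pool (513,000) passes entirely to Oona, the sole taker at the great-grandchildren's generation.

Hector receives 513,000.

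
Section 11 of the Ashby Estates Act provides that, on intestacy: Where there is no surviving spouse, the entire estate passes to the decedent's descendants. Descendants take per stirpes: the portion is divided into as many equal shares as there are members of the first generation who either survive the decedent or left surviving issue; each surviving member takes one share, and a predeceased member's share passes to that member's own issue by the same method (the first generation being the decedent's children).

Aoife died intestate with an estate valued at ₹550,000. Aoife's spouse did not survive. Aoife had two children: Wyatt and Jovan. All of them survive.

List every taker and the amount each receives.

Wyatt: ₹275,000; Jovan: ₹275,000

The entire ₹550,000 passes to the descendants.
That amount (₹550,000) is divided into 2 shares of ₹275,000: Wyatt and Jovan each take ₹275,000.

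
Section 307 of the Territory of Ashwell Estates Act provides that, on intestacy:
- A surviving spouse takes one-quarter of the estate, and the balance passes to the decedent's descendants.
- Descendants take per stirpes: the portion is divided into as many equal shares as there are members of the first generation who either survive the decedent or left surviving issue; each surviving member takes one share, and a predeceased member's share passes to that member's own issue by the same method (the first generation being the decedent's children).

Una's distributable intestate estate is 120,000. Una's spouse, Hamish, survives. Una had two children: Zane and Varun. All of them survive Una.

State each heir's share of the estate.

Hamish: 30,000; Zane: 45,000; Varun: 45,000

Hamish takes one-quarter of 120,000 = 30,000. The remaining 90,000 passes to the descendants.
The descendants' portion (90,000) is divided into 2 shares of 45,000: Zane and Varun each take 45,000.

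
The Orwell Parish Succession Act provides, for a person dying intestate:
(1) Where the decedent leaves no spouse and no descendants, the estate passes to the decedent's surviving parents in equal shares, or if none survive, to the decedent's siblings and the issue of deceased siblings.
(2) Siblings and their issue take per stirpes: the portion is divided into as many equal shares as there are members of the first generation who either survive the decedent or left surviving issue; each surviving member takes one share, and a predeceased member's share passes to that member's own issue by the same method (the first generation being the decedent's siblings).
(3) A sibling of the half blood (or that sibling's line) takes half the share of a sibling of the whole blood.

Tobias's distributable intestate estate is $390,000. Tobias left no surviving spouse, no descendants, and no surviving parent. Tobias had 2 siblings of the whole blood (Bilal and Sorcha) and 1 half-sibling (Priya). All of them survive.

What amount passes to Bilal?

Bilal receives $156,000.

The entire $390,000 passes to the siblings and their issue.
Counting each half-blood sibling's line as half a unit, there are 5/2 units in $390,000, so one unit is $156,000. Whole-blood lines (Bilal and Sorcha) take $156,000 each; half-blood lines (Priya) take $78,000 each.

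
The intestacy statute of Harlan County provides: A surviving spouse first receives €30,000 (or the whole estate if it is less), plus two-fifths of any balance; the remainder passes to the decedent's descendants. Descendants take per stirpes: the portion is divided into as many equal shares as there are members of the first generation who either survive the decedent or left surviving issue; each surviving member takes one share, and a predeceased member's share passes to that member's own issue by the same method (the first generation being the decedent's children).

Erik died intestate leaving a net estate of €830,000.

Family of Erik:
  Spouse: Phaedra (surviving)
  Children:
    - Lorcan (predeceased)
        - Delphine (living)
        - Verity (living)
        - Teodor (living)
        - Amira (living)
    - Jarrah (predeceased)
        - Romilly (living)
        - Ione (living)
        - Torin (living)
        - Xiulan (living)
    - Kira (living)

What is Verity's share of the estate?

Verity receives €40,000.

Phaedra first takes €30,000, leaving a balance of €800,000. Phaedra then takes two-fifths of the balance (€320,000), for a total of €350,000. The remaining €480,000 passes to the descendants.
The descendants' portion (€480,000) is divided into 3 shares of €160,000: Kira takes €160,000; Lorcan's €160,000 share passes to Lorcan's issue; Jarrah's €160,000 share passes to Jarrah's issue.
Lorcan's share (€160,000) is divided into 4 shares of €40,000: Delphine, Verity, Teodor, and Amira each take €40,000.
Jarrah's share (€160,000) is divided into 4 shares of €40,000: Romilly, Ione, Torin, and Xiulan each take €40,000.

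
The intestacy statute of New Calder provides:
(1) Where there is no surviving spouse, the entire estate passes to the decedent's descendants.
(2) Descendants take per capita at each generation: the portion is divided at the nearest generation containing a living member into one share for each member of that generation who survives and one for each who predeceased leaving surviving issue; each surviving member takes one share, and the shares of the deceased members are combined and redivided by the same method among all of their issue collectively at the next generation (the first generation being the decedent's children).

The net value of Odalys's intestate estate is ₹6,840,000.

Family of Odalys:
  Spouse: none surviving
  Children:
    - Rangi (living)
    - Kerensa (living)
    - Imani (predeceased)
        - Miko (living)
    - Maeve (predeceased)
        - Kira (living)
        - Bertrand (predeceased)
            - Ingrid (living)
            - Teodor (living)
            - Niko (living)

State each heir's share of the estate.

Rangi: ₹1,710,000; Kerensa: ₹1,710,000; Miko: ₹1,140,000; Kira: ₹1,140,000; Ingrid: ₹380,000; Teodor: ₹380,000; Niko: ₹380,000

The entire ₹6,840,000 passes to the descendants.
That amount (₹6,840,000) is divided at the children's generation into 4 shares of ₹1,710,000. Rangi and Kerensa each take ₹1,710,000. The 2 shares of the deceased (Imani and Maeve) are combined into a pool of ₹3,420,000.
That pool (₹3,420,000) is divided at the grandchildren's generation into 3 shares of ₹1,140,000. Miko and Kira each take ₹1,140,000. The remaining share for the deceased Bertrand (₹1,140,000) is carried to the next generation.
That pool (₹1,140,000) is divided at the great-grandchildren's generation equally among Ingrid, Teodor, and Niko: ₹380,000 each.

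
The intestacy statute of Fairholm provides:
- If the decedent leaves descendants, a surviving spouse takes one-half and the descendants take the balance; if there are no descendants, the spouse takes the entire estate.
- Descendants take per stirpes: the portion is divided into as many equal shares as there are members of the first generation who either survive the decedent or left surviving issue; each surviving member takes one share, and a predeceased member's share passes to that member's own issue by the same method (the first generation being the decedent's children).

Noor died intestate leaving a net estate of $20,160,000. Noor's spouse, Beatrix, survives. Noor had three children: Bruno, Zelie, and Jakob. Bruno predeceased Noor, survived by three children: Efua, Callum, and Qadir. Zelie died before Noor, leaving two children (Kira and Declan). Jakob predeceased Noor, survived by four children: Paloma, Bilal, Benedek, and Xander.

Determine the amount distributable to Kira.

Beatrix takes one-half of $20,160,000 = $10,080,000. The remaining $10,080,000 passes to the descendants.
The descendants' portion ($10,080,000) is divided into 3 shares of $3,360,000: Bruno's $3,360,000 share passes to Bruno's issue; Zelie's $3,360,000 share passes to Zelie's issue; Jakob's $3,360,000 share passes to Jakob's issue.
Bruno's share ($3,360,000) is divided into 3 shares of $1,120,000: Efua, Callum, and Qadir each take $1,120,000.
Zelie's share ($3,360,000) is divided into 2 shares of $1,680,000: Kira and Declan each take $1,680,000.
Jakob's share ($3,360,000) is divided into 4 shares of $840,000: Paloma, Bilal, Benedek, and Xander each take $840,000.

Kira receives $1,680,000.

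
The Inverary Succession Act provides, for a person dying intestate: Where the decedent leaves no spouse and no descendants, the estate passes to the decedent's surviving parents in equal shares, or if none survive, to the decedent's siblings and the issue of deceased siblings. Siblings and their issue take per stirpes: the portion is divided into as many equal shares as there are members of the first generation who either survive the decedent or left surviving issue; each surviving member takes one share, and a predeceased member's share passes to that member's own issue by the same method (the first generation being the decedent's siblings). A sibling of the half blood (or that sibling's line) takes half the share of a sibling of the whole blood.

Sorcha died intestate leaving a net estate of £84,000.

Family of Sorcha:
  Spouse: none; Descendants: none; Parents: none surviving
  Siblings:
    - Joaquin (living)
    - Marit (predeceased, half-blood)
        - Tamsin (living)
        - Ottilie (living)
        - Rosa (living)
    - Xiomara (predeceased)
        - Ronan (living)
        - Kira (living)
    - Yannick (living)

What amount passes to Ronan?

The entire £84,000 passes to the siblings and their issue.
Counting each half-blood sibling's line as half a unit, there are 7/2 units in £84,000, so one unit is £24,000. Whole-blood lines (Joaquin, Xiomara, and Yannick) take £24,000 each; half-blood lines (Marit) take £12,000 each.
Marit's share (£12,000) is divided into 3 shares of £4,000: Tamsin, Ottilie, and Rosa each take £4,000.
Xiomara's share (£24,000) is divided into 2 shares of £12,000: Ronan and Kira each take £12,000.

Ronan receives £12,000.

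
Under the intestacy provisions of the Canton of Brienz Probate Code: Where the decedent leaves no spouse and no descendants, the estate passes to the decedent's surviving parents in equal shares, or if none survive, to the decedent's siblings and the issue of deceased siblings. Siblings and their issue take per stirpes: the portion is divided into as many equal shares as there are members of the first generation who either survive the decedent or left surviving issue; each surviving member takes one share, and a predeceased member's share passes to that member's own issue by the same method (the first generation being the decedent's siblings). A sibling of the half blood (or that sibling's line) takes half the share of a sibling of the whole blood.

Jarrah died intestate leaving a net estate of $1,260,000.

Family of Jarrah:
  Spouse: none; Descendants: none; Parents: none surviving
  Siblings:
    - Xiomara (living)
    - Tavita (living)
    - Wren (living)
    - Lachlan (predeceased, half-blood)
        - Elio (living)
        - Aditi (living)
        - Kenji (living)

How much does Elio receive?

The entire $1,260,000 passes to the siblings and their issue.
Counting each half-blood sibling's line as half a unit, there are 7/2 units in $1,260,000, so one unit is $360,000. Whole-blood lines (Xiomara, Tavita, and Wren) take $360,000 each; half-blood lines (Lachlan) take $180,000 each.
Lachlan's share ($180,000) is divided into 3 shares of $60,000: Elio, Aditi, and Kenji each take $60,000.

Elio receives $60,000.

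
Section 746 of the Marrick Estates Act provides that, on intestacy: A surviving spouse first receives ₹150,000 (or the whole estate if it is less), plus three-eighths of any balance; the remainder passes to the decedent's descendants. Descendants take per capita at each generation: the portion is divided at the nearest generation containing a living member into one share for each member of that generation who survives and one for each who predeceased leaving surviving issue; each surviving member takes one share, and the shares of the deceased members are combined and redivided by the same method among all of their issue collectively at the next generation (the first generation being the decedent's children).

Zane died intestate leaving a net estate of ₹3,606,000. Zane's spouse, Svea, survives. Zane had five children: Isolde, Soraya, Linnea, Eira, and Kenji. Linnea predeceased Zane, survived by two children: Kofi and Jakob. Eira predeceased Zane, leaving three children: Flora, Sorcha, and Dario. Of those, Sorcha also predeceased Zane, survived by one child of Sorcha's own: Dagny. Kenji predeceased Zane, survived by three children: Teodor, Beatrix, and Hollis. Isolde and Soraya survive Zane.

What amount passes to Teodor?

Teodor receives ₹162,000.

Svea first takes ₹150,000, leaving a balance of ₹3,456,000. Svea then takes three-eighths of the balance (₹1,296,000), for a total of ₹1,446,000. The remaining ₹2,160,000 passes to the descendants.
The descendants' portion (₹2,160,000) is divided at the children's generation into 5 shares of ₹432,000. Isolde and Soraya each take ₹432,000. The 3 shares of the deceased (Linnea, Eira, and Kenji) are combined into a pool of ₹1,296,000.
That pool (₹1,296,000) is divided at the grandchildren's generation into 8 shares of ₹162,000. Kofi, Jakob, Flora, Dario, Teodor, Beatrix, and Hollis each take ₹162,000. The remaining share for the deceased Sorcha (₹162,000) is carried to the next generation.
That pool (₹162,000) passes entirely to Dagny, the sole taker at the great-grandchildren's generation.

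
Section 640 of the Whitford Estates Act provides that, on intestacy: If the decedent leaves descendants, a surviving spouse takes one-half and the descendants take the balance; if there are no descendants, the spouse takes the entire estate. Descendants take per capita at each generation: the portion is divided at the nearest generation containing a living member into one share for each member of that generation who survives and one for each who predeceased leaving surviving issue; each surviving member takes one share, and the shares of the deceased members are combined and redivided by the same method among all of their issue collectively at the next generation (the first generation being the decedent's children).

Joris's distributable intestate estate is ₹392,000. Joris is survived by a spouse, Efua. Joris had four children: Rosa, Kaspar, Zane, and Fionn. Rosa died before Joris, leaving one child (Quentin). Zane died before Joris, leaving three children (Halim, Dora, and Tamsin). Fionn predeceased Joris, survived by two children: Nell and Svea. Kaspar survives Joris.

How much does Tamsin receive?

Efua takes one-half of ₹392,000 = ₹196,000. The remaining ₹196,000 passes to the descendants.
The descendants' portion (₹196,000) is divided at the children's generation into 4 shares of ₹49,000. Kaspar takes ₹49,000. The 3 shares of the deceased (Rosa, Zane, and Fionn) are combined into a pool of ₹147,000.
That pool (₹147,000) is divided at the grandchildren's generation equally among Quentin, Halim, Dora, Tamsin, Nell, and Svea: ₹24,500 each.

Tamsin receives ₹24,500.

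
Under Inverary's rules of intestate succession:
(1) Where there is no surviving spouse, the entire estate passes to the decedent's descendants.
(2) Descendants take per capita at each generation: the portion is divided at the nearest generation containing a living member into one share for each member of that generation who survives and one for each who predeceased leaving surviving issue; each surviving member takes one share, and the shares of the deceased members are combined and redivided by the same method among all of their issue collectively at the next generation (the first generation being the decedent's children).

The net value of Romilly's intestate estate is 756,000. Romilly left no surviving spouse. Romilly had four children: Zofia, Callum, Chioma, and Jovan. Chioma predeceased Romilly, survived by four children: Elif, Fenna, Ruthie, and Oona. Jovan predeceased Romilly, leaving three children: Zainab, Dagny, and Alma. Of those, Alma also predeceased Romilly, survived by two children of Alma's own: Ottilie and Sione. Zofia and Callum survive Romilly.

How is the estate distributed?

The entire 756,000 passes to the descendants.
That amount (756,000) is divided at the children's generation into 4 shares of 189,000. Zofia and Callum each take 189,000. The 2 shares of the deceased (Chioma and Jovan) are combined into a pool of 378,000.
That pool (378,000) is divided at the grandchildren's generation into 7 shares of 54,000. Elif, Fenna, Ruthie, Oona, Zainab, and Dagny each take 54,000. The remaining share for the deceased Alma (54,000) is carried to the next generation.
That pool (54,000) is divided at the great-grandchildren's generation equally among Ottilie and Sione: 27,000 each.

Zofia: 189,000; Callum: 189,000; Elif: 54,000; Fenna: 54,000; Ruthie: 54,000; Oona: 54,000; Zainab: 54,000; Dagny: 54,000; Ottilie: 27,000; Sione: 27,000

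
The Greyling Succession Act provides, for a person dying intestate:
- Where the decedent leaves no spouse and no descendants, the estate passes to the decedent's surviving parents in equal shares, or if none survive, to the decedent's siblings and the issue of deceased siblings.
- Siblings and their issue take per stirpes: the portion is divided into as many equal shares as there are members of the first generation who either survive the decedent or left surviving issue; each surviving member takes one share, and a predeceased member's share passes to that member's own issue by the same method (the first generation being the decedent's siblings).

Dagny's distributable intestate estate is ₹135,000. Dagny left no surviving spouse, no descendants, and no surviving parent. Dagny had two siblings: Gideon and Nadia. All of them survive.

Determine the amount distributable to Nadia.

Nadia receives ₹67,500.

The entire ₹135,000 passes to the siblings and their issue.
That amount (₹135,000) is divided into 2 shares of ₹67,500: Gideon and Nadia each take ₹67,500.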